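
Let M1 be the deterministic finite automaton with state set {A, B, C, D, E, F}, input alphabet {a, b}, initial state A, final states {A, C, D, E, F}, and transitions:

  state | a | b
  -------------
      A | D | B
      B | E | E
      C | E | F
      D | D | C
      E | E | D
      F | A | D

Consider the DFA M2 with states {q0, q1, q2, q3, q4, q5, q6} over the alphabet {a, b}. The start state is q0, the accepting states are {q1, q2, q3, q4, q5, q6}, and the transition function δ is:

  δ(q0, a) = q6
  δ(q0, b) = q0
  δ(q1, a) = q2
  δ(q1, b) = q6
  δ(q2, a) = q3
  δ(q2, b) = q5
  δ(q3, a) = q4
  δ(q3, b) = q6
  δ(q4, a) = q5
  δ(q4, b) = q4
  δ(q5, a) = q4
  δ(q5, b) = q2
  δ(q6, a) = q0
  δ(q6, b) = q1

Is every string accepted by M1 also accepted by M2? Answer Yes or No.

No

The empty string ε is in L(M1) but not in L(M2).
So L(M1) ⊄ L(M2).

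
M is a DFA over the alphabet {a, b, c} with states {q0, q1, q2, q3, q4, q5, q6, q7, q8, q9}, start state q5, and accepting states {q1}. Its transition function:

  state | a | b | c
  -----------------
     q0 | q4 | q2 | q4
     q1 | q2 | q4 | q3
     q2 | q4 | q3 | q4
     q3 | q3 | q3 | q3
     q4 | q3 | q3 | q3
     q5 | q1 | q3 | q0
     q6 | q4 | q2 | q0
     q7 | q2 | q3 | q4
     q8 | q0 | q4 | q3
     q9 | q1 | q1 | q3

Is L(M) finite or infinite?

finite

The useful states (reachable from q5 and able to reach an accepting state) are {q1, q5}.
Restricted to these states the transition graph has no cycle, so every accepting path has bounded length and L is finite.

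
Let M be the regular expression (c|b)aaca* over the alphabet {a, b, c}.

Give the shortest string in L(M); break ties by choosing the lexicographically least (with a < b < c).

By inspection of the expression, no string of length less than 4 matches, and baac is the lexicographically first match of length 4.

baac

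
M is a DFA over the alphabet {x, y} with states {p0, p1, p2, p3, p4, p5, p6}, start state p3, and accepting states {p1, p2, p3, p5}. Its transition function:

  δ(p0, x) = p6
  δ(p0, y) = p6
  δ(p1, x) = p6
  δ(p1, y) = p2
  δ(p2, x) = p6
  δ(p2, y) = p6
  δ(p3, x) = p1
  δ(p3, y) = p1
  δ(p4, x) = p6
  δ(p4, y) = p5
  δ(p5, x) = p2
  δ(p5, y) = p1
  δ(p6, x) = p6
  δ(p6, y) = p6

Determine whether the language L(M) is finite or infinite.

finite

The useful states (reachable from p3 and able to reach an accepting state) are {p1, p2, p3}.
Restricted to these states the transition graph has no cycle, so every accepting path has bounded length and L is finite.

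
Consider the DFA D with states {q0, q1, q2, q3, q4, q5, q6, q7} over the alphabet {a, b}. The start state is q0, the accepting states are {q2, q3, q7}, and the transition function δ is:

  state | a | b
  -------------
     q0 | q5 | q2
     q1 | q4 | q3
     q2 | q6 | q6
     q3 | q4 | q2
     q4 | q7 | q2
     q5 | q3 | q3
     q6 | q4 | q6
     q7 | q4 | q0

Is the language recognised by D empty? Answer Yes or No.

The string b is accepted: the run q0 → q2 ends in the accepting state q2.
Since at least one string is accepted, L(D) is not empty.

No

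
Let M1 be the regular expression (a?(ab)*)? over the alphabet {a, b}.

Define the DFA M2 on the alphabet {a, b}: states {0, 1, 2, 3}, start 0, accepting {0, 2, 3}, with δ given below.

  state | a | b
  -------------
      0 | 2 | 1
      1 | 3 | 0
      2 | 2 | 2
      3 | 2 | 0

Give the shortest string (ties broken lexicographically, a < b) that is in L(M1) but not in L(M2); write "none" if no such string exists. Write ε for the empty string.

none

Converting the expression M1 to a DFA (subset construction, then merging equivalent states) gives the minimal DFA with states {r0, r1, r2, r3, r4}, start state r0, accepting states {r0, r1, r4} and transitions r0: a→r1, b→r2; r1: a→r3, b→r4; r2: a→r2, b→r2; r3: a→r2, b→r4; r4: a→r3, b→r2.
Exploring the product automaton M1 × M2 from the start pair (r0, 0), following both machines on each input symbol, reaches 8 state pairs: (r0, 0), (r1, 2), (r2, 1), (r3, 2), (r4, 2), (r2, 3), (r2, 0), (r2, 2).
M1 accepts in {r0, r1, r4} and M2 accepts in {0, 2, 3}. The reachable pairs whose M1-component is accepting are (r0, 0), (r1, 2), (r4, 2); in each of them the M2-component is accepting too, so the product for L(M1) \ L(M2) (M1-component accepting, M2-component rejecting) has no reachable accepting pair and the difference is empty.
So every string accepted by M1 is also accepted by M2: L(M1) \ L(M2) = ∅ and there is no such string.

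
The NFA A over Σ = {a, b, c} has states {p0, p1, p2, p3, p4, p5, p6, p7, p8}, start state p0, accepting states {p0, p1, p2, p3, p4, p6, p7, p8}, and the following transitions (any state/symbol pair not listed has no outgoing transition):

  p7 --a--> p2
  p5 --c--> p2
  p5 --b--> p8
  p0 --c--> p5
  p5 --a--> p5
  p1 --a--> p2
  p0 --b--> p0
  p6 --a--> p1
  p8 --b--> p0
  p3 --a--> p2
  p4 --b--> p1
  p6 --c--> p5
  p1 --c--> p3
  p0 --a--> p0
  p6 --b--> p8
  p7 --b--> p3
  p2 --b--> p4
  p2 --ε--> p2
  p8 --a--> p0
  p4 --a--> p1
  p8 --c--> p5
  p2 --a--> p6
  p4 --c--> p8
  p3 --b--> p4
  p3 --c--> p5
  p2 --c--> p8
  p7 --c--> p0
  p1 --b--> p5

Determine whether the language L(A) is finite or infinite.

State p0 is reachable from the start and can reach an accepting state, and it lies on the cycle p0 → p0.
Traversing that cycle any number of times yields accepted strings of unbounded length, so the language is infinite.

infinite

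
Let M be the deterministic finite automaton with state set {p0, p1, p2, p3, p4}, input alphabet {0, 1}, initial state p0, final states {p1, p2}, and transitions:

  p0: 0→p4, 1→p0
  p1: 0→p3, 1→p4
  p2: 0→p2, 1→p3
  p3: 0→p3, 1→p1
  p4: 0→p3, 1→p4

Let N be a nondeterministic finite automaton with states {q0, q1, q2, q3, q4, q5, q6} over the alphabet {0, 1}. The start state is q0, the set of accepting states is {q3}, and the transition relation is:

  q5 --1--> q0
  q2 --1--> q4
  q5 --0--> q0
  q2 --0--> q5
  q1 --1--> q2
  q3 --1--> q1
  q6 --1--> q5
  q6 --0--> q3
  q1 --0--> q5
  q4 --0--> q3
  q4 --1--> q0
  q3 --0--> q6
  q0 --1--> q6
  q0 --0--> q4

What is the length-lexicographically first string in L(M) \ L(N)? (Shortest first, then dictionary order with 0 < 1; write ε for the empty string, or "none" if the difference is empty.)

001

The string 001 is accepted by M but not by N.
No shorter string lies in the difference, and 001 is the lexicographically first length-3 string in L(M) \ L(N).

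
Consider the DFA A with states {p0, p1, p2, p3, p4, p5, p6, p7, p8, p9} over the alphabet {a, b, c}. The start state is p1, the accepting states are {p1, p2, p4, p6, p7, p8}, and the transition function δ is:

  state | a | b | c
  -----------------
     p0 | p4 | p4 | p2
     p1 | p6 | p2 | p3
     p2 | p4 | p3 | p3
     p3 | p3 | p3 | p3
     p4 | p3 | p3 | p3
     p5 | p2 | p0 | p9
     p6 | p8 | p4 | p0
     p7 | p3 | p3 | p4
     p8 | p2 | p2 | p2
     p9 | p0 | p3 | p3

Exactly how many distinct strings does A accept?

The useful subgraph on states {p0, p1, p2, p4, p6, p8} is acyclic, so L(A) is finite; the longest accepting path visits 5 useful states, giving maximum string length 4.
Counting accepting paths from p1 by length: 1 of length 0, 2 of length 1, 3 of length 2, 6 of length 3, 4 of length 4. Total 16.

16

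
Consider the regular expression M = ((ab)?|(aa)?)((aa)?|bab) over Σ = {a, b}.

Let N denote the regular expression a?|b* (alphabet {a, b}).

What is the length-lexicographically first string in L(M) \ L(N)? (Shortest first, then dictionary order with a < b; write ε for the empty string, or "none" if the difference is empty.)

The string aa is accepted by M but not by N.
No shorter string lies in the difference, and aa is the lexicographically first length-2 string in L(M) \ L(N).

aa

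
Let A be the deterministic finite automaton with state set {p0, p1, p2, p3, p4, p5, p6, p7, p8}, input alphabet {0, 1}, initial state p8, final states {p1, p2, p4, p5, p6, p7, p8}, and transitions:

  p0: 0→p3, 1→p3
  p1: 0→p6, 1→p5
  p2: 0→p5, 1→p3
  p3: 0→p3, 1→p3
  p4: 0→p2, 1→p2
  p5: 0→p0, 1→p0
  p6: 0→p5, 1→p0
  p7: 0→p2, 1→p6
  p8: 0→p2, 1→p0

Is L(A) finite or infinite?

The useful states (reachable from p8 and able to reach an accepting state) are {p2, p5, p8}.
Restricted to these states the transition graph has no cycle, so every accepting path has bounded length and L is finite.

finite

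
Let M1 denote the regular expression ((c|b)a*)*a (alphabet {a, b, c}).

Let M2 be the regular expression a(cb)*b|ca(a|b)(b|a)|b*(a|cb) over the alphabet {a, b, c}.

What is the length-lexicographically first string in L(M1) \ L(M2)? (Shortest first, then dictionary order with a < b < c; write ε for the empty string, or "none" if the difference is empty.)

The string ca is accepted by M1 but not by M2.
No shorter string lies in the difference, and ca is the lexicographically first length-2 string in L(M1) \ L(M2).

ca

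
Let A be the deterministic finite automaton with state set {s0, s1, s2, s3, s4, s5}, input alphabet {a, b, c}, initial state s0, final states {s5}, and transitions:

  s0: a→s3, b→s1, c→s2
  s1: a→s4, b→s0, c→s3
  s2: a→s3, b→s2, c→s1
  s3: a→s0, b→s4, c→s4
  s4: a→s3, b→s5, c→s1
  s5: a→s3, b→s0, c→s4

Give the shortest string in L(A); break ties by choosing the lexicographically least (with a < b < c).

abb

A breadth-first search from s0 reaches an accepting state first via the path s0 → s3 → s4 → s5 on input abb.
No string of length < 3 is accepted (BFS exhausts all shorter strings without reaching an accepting state), and abb is the lexicographically least accepting string of length 3.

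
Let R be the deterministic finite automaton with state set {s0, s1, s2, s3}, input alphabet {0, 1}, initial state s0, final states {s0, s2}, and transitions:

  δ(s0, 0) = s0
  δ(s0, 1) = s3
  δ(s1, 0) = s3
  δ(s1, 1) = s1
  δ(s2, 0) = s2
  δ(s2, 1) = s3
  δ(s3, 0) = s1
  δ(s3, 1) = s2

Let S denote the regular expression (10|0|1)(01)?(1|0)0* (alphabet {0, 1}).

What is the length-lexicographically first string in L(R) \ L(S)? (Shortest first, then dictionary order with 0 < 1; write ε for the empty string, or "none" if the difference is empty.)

ε

The empty string ε is accepted by R but not by S.
Since ε is the unique shortest string, it is the required witness.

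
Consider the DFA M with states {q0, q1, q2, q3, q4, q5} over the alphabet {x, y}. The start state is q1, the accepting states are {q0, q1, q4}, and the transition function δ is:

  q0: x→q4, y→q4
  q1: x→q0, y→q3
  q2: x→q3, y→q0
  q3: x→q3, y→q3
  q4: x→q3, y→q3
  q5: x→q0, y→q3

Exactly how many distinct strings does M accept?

4

The useful subgraph on states {q0, q1, q4} is acyclic, so L(M) is finite; the longest accepting path visits 3 useful states, giving maximum string length 2.
Counting accepting paths from q1 by length: 1 of length 0, 1 of length 1, 2 of length 2. Total 4.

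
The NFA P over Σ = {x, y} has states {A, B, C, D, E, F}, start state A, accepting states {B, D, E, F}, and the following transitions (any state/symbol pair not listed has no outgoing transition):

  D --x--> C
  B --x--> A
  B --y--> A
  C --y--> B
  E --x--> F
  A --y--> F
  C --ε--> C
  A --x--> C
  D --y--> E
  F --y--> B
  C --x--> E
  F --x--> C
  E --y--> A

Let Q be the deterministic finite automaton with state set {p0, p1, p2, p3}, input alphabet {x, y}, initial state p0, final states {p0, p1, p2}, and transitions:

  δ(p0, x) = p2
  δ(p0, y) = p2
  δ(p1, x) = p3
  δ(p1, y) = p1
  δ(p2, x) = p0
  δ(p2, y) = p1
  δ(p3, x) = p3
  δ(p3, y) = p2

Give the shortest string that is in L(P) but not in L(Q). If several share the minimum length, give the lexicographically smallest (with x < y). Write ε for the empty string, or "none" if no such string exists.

The string xyxxx is accepted by P but not by Q.
No shorter string lies in the difference, and xyxxx is the lexicographically first length-5 string in L(P) \ L(Q).

xyxxx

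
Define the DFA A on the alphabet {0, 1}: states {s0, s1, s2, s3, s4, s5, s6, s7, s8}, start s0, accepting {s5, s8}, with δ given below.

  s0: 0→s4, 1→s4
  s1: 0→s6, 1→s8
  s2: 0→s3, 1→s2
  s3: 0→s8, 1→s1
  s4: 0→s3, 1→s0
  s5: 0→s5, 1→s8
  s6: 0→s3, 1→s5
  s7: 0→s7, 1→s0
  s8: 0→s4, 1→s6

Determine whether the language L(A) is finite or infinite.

infinite

State s0 is reachable from the start and can reach an accepting state, and it lies on the cycle s0 → s4 → s0.
Traversing that cycle any number of times yields accepted strings of unbounded length, so the language is infinite.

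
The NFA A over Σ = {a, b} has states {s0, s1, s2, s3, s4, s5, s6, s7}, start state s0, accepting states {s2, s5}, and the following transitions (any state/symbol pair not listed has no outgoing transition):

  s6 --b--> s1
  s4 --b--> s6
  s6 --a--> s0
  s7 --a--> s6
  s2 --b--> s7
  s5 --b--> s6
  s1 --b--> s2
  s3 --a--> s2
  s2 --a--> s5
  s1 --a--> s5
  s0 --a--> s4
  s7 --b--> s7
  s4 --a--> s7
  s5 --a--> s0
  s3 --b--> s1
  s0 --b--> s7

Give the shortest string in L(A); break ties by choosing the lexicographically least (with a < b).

abba

A breadth-first search from s0 reaches an accepting state first via the path s0 → s4 → s6 → s1 → s5 on input abba.
No string of length < 4 is accepted (BFS exhausts all shorter strings without reaching an accepting state), and abba is the lexicographically least accepting string of length 4.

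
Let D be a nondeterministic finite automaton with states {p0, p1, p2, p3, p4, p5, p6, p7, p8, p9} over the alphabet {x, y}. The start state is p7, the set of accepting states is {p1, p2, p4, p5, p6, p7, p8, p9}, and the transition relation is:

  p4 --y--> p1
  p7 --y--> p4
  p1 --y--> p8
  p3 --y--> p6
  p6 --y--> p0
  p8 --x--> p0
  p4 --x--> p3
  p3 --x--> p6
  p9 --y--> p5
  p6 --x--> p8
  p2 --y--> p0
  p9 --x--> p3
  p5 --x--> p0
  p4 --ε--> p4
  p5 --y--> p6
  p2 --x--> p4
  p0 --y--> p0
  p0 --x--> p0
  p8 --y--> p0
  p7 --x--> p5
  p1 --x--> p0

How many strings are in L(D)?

The useful subgraph on states {p1, p3, p4, p5, p6, p7, p8} is acyclic, so L(D) is finite; the longest accepting path visits 5 useful states, giving maximum string length 4.
Counting accepting paths from p7 by length: 1 of length 0, 2 of length 1, 2 of length 2, 4 of length 3, 2 of length 4. Total 11.

11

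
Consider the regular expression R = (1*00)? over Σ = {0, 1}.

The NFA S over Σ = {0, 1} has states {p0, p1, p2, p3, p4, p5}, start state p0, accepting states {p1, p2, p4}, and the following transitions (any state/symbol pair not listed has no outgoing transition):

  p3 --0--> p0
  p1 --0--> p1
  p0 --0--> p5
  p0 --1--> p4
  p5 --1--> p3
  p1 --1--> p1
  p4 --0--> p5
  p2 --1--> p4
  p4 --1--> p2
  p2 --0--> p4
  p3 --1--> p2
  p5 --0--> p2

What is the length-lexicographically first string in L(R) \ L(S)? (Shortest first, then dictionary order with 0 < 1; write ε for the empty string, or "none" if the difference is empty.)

ε

The empty string ε is accepted by R but not by S.
Since ε is the unique shortest string, it is the required witness.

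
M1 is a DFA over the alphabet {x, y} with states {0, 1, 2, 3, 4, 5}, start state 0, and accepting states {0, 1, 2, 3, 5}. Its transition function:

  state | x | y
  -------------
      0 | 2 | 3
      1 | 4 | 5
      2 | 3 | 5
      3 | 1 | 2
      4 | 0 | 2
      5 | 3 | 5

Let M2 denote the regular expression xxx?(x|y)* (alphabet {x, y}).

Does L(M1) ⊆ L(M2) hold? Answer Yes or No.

The empty string ε is in L(M1) but not in L(M2).
So L(M1) ⊄ L(M2).

No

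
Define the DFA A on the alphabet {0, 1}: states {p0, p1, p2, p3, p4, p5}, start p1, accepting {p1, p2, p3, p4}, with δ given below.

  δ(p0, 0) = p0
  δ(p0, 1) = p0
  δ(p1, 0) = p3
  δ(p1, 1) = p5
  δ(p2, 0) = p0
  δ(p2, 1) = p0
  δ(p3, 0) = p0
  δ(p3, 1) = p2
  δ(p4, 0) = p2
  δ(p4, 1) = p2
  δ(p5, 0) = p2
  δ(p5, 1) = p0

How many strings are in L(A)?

The useful subgraph on states {p1, p2, p3, p5} is acyclic, so L(A) is finite; the longest accepting path visits 3 useful states, giving maximum string length 2.
Counting accepting paths from p1 by length: 1 of length 0, 1 of length 1, 2 of length 2. Total 4.

4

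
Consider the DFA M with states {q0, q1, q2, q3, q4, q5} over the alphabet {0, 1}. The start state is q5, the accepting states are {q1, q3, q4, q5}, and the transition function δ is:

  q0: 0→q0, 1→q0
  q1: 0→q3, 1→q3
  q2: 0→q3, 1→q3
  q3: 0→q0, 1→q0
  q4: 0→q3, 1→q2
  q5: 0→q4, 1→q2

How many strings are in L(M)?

7

The useful subgraph on states {q2, q3, q4, q5} is acyclic, so L(M) is finite; the longest accepting path visits 4 useful states, giving maximum string length 3.
Counting accepting paths from q5 by length: 1 of length 0, 1 of length 1, 3 of length 2, 2 of length 3. Total 7.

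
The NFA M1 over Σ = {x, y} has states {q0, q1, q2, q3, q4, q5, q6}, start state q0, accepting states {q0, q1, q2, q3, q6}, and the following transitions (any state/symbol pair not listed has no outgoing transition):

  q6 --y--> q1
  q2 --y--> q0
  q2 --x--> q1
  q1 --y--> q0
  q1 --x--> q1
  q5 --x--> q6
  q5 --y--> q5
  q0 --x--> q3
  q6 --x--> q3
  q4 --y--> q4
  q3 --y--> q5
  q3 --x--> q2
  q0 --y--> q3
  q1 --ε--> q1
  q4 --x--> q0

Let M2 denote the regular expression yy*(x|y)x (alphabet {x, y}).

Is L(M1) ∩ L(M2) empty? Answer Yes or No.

No

The string yxx is accepted by both M1 and M2.
Hence L(M1) ∩ L(M2) ≠ ∅.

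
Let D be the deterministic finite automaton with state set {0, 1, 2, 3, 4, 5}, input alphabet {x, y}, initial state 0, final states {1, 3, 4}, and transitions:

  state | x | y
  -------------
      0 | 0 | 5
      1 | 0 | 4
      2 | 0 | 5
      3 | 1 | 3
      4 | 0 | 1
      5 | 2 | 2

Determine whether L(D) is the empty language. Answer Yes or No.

The states reachable from the start state are {0, 2, 5}.
None of the accepting states {1, 3, 4} is reachable, so no string is accepted and L(D) = ∅.

Yes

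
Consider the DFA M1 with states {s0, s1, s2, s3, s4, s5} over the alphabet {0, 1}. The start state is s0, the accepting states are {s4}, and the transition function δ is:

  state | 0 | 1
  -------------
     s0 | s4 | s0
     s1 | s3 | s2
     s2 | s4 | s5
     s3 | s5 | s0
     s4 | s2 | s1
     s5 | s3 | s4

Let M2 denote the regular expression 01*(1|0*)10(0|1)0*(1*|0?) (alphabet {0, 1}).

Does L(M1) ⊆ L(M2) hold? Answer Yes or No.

The string 0 is in L(M1) but not in L(M2).
So L(M1) ⊄ L(M2).

No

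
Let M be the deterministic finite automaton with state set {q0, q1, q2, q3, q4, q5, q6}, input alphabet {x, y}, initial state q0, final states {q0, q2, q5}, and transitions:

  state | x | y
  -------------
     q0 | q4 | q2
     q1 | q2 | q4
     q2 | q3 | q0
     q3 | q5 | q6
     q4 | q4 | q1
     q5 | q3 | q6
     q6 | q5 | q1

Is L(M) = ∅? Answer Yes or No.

No

The empty string ε is accepted: the run q0 ends in the accepting state q0.
Since at least one string is accepted, L(M) is not empty.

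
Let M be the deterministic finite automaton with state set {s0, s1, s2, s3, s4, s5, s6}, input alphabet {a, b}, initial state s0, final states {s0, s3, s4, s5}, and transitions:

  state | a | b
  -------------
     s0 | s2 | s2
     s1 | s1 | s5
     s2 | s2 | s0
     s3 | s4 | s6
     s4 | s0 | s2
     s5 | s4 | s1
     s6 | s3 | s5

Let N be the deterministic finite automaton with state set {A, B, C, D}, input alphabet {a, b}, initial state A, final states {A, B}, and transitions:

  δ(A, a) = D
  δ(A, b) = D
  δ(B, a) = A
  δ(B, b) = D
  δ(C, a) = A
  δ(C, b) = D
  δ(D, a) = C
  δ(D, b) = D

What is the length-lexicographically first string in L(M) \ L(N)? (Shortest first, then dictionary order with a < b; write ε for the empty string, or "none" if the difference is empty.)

ab

The string ab is accepted by M but not by N.
No shorter string lies in the difference, and ab is the lexicographically first length-2 string in L(M) \ L(N).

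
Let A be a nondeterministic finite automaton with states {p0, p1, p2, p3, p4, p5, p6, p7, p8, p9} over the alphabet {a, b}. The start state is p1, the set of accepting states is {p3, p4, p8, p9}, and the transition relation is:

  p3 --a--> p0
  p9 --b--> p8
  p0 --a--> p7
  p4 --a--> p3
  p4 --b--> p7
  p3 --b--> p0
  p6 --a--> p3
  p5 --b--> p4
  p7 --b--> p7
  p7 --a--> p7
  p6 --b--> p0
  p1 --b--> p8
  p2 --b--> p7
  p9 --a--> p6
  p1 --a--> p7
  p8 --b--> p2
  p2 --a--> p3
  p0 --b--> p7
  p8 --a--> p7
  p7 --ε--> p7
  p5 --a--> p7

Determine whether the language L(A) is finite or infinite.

finite

The useful states (reachable from p1 and able to reach an accepting state) are {p1, p2, p3, p8}.
Restricted to these states the transition graph has no cycle, so every accepting path has bounded length and L is finite.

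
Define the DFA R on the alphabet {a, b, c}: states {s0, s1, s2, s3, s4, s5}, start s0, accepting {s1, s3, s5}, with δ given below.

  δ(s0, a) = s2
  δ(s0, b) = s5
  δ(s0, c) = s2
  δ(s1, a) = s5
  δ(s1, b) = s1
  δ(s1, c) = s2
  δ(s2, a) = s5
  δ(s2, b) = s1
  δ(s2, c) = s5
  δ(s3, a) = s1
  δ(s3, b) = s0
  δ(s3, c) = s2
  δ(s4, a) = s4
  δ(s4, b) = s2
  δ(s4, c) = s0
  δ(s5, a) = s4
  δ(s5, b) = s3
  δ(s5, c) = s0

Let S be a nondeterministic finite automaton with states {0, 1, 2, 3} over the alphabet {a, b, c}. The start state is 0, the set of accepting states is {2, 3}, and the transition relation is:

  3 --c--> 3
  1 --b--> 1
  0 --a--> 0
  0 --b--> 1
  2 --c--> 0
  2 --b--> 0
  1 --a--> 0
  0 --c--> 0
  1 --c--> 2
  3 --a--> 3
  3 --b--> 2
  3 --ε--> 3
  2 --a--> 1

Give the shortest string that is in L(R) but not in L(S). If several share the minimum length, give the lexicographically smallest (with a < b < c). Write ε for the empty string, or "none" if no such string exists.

b

The string b is accepted by R but not by S.
No shorter string lies in the difference, and b is the lexicographically first length-1 string in L(R) \ L(S).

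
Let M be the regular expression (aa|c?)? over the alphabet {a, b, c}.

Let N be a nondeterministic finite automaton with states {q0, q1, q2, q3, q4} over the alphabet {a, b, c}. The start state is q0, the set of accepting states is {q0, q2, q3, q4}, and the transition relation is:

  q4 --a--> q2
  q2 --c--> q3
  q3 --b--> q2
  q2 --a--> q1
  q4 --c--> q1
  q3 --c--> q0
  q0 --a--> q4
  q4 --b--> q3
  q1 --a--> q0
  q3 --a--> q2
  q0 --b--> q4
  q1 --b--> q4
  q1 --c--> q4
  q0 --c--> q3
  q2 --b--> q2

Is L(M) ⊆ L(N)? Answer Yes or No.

Converting the expression M to a DFA (subset construction, then merging equivalent states) gives the minimal DFA with states {m0, m1, m2, m3}, start state m0, accepting states {m0, m3} and transitions m0: a→m1, b→m2, c→m3; m1: a→m3, b→m2, c→m2; m2: a→m2, b→m2, c→m2; m3: a→m2, b→m2, c→m2.
Exploring the product automaton M × N from the start pair (m0, q0), following both machines on each input symbol, reaches 9 state pairs: (m0, q0), (m1, q4), (m2, q4), (m3, q3), (m3, q2), (m2, q3), (m2, q1), (m2, q2), (m2, q0).
M accepts in {m0, m3} and N accepts in {q0, q2, q3, q4}. The reachable pairs whose M-component is accepting are (m0, q0), (m3, q3), (m3, q2); in each of them the N-component is accepting too, so the product for L(M) \ L(N) (M-component accepting, N-component rejecting) has no reachable accepting pair and the difference is empty.
Hence every string in L(M) is also in L(N).

Yes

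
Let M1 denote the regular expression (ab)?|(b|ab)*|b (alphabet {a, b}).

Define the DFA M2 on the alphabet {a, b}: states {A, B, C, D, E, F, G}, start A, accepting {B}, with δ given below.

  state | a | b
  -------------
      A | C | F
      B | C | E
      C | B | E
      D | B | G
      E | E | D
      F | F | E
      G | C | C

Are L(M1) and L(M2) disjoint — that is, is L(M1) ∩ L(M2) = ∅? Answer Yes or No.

Yes

Converting the expression M1 to a DFA (subset construction, then merging equivalent states) gives the minimal DFA with states {r0, r1, r2}, start state r0, accepting states {r0} and transitions r0: a→r1, b→r0; r1: a→r2, b→r0; r2: a→r2, b→r2.
Exploring the product automaton M1 × M2 from the start pair (r0, A), following both machines on each input symbol, reaches 16 state pairs: (r0, A), (r1, C), (r0, F), (r2, B), (r0, E), (r1, F), (r2, C), (r2, E), (r1, E), (r0, D), (r2, F), (r2, D), (r1, B), (r0, G), (r2, G), (r0, C).
M1 accepts in {r0} and M2 accepts in {B}; no reachable pair has both components accepting, so no string drives both machines to acceptance simultaneously and L(M1) ∩ L(M2) = ∅.
So no string is accepted by both, and the intersection is empty.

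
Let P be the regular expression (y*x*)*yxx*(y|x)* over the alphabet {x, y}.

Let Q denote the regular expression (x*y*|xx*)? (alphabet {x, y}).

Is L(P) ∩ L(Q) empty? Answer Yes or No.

Converting the expression P to a DFA (subset construction, then merging equivalent states) gives the minimal DFA with states {p0, p1, p2}, start state p0, accepting states {p2} and transitions p0: x→p0, y→p1; p1: x→p2, y→p1; p2: x→p2, y→p2.
Converting the expression Q to a DFA (subset construction, then merging equivalent states) gives the minimal DFA with states {q0, q1, q2}, start state q0, accepting states {q0, q1} and transitions q0: x→q0, y→q1; q1: x→q2, y→q1; q2: x→q2, y→q2.
Exploring the product automaton P × Q from the start pair (p0, q0), following both machines on each input symbol, reaches 3 state pairs: (p0, q0), (p1, q1), (p2, q2).
P accepts in {p2} and Q accepts in {q0, q1}; no reachable pair has both components accepting, so no string drives both machines to acceptance simultaneously and L(P) ∩ L(Q) = ∅.
So no string is accepted by both, and the intersection is empty.

Yes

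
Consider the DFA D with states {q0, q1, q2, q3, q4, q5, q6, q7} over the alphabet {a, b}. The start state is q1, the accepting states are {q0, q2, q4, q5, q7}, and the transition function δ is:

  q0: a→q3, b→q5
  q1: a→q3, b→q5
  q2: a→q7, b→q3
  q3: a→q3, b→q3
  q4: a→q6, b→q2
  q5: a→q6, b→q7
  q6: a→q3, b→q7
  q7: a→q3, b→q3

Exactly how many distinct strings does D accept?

The useful subgraph on states {q1, q5, q6, q7} is acyclic, so L(D) is finite; the longest accepting path visits 4 useful states, giving maximum string length 3.
Counting accepting paths from q1 by length: 1 of length 1, 1 of length 2, 1 of length 3. Total 3.

3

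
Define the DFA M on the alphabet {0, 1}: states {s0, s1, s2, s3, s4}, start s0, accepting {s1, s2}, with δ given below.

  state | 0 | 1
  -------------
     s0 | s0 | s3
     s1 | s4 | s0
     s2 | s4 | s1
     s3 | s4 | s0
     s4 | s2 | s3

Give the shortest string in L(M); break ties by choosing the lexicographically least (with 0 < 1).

100

A breadth-first search from s0 reaches an accepting state first via the path s0 → s3 → s4 → s2 on input 100.
No string of length < 3 is accepted (BFS exhausts all shorter strings without reaching an accepting state), and 100 is the lexicographically least accepting string of length 3.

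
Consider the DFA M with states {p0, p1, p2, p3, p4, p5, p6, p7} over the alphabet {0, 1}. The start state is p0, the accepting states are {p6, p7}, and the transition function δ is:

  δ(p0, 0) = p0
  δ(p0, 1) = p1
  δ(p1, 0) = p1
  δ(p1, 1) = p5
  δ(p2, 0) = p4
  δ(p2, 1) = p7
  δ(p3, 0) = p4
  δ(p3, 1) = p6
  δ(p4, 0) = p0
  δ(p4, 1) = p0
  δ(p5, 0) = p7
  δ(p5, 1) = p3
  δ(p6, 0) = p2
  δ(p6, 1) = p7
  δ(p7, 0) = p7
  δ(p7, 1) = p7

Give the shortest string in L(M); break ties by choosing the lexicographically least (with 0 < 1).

110

A breadth-first search from p0 reaches an accepting state first via the path p0 → p1 → p5 → p7 on input 110.
No string of length < 3 is accepted (BFS exhausts all shorter strings without reaching an accepting state), and 110 is the lexicographically least accepting string of length 3.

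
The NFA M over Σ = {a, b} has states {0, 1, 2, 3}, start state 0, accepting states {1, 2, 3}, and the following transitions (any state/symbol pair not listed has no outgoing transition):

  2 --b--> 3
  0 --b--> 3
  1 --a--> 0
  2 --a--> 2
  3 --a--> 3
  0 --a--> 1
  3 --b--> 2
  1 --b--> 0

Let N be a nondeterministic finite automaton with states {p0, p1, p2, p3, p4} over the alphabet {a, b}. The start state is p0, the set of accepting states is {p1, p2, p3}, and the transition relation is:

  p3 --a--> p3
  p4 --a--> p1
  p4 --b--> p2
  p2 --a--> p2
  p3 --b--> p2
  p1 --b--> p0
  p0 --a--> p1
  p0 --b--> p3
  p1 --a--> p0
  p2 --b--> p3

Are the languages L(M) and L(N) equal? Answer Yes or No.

Exploring the product automaton M × N from the start pair (0, p0), following both machines on each input symbol, reaches 4 state pairs: (0, p0), (1, p1), (3, p3), (2, p2).
M accepts in {1, 2, 3} and N accepts in {p1, p2, p3}. In every reachable pair the two components are either both accepting — (1, p1), (3, p3), (2, p2) — or both non-accepting, so no string is accepted by exactly one of the machines: L(M) \ L(N) and L(N) \ L(M) are both empty.
Hence every string is accepted by M iff it is accepted by N, and the two languages coincide.

Yes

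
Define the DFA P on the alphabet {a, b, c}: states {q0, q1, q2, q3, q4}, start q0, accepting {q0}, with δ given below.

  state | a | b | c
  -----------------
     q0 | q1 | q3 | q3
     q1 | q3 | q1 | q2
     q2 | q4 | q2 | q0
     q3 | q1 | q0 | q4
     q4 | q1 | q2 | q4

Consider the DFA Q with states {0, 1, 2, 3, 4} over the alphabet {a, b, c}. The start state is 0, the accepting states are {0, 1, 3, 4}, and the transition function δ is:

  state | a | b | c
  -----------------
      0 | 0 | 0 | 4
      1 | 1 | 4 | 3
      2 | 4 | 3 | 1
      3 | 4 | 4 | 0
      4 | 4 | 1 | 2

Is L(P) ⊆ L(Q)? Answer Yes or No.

No

The string acc is in L(P) but not in L(Q).
So L(P) ⊄ L(Q).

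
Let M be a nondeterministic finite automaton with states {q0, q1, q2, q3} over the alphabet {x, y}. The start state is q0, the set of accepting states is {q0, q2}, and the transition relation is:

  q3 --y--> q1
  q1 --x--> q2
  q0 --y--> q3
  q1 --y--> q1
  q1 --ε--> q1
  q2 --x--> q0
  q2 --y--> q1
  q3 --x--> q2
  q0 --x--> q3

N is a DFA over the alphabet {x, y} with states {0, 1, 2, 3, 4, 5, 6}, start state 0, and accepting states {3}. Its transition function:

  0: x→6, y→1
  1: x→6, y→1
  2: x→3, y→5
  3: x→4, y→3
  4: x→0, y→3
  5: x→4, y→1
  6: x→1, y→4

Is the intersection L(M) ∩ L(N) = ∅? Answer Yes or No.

Exploring the product automaton M × N from the start pair (q0, 0), following both machines on each input symbol, reaches 13 state pairs: (q0, 0), (q3, 6), (q3, 1), (q2, 1), (q1, 4), (q2, 6), (q1, 1), (q0, 6), (q2, 0), (q1, 3), (q0, 1), (q3, 4), (q2, 4).
M accepts in {q0, q2} and N accepts in {3}; no reachable pair has both components accepting, so no string drives both machines to acceptance simultaneously and L(M) ∩ L(N) = ∅.
So no string is accepted by both, and the intersection is empty.

Yes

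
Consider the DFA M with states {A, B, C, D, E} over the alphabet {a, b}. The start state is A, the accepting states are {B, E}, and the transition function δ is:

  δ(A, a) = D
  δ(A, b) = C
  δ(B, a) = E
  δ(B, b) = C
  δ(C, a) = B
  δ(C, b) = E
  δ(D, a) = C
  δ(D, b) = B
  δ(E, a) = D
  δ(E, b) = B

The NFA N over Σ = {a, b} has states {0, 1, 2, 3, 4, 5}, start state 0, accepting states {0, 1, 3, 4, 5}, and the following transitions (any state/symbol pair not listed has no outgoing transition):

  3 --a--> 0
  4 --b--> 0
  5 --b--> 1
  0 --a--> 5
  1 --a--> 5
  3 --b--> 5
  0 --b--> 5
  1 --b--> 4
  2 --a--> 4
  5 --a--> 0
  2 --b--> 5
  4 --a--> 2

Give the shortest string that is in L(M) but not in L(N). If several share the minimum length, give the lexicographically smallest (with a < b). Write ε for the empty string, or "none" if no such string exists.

The string abba is accepted by M but not by N.
No shorter string lies in the difference, and abba is the lexicographically first length-4 string in L(M) \ L(N).

abba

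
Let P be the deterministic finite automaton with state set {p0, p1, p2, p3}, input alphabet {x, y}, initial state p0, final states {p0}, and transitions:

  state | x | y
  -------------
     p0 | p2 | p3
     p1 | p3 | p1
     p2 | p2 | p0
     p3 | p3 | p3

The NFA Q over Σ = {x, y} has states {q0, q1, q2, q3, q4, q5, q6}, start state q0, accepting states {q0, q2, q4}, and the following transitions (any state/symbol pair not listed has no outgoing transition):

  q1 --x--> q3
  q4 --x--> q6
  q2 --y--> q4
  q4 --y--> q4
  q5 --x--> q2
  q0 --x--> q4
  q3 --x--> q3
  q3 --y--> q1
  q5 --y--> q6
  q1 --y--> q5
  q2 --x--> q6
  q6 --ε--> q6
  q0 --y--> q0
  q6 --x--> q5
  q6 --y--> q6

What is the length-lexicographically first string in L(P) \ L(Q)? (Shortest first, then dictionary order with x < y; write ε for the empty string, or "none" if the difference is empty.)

xxy

The string xxy is accepted by P but not by Q.
No shorter string lies in the difference, and xxy is the lexicographically first length-3 string in L(P) \ L(Q).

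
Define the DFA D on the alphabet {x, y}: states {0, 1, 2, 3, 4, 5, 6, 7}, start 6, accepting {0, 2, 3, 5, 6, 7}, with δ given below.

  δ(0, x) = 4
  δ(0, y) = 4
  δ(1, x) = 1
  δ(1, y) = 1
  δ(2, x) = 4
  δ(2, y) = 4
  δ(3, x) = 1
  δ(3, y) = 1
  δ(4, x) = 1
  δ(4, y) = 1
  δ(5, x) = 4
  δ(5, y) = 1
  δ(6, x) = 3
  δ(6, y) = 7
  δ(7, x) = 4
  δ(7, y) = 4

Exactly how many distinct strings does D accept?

3

The useful subgraph on states {3, 6, 7} is acyclic, so L(D) is finite; the longest accepting path visits 2 useful states, giving maximum string length 1.
Counting accepting paths from 6 by length: 1 of length 0, 2 of length 1. Total 3.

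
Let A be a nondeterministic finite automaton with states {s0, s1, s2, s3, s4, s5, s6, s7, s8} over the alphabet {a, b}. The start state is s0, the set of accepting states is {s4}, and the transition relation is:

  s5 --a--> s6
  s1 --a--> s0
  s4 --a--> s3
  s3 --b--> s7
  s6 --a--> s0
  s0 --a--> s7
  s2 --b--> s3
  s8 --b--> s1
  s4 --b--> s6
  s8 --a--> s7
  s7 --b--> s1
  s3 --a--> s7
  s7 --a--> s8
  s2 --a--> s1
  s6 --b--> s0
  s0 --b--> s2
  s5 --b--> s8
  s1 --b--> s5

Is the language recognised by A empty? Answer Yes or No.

The states reachable from the start state are {s0, s1, s2, s3, s5, s6, s7, s8}.
None of the accepting states {s4} is reachable, so no string is accepted and L(A) = ∅.

Yes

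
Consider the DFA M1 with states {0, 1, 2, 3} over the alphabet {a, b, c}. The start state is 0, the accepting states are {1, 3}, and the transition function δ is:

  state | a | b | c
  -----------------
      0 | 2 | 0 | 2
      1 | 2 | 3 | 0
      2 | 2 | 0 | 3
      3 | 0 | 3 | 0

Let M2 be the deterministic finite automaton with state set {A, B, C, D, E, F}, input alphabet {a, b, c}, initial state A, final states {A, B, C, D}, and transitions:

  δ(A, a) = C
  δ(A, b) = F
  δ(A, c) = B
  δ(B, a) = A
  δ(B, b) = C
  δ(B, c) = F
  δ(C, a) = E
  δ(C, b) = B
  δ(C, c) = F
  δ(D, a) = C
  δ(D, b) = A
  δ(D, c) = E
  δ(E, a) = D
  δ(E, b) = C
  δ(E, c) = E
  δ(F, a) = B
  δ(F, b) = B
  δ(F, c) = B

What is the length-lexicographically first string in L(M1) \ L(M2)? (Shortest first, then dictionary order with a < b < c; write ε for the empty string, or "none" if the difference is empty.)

The string ac is accepted by M1 but not by M2.
No shorter string lies in the difference, and ac is the lexicographically first length-2 string in L(M1) \ L(M2).

ac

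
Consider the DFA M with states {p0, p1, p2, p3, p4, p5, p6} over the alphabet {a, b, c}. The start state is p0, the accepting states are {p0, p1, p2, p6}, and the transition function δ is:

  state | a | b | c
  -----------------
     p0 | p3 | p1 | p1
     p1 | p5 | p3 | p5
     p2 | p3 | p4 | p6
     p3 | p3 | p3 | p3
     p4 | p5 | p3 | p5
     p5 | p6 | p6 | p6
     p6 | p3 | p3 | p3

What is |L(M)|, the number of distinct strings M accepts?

15

The useful subgraph on states {p0, p1, p5, p6} is acyclic, so L(M) is finite; the longest accepting path visits 4 useful states, giving maximum string length 3.
Counting accepting paths from p0 by length: 1 of length 0, 2 of length 1, 12 of length 3. Total 15.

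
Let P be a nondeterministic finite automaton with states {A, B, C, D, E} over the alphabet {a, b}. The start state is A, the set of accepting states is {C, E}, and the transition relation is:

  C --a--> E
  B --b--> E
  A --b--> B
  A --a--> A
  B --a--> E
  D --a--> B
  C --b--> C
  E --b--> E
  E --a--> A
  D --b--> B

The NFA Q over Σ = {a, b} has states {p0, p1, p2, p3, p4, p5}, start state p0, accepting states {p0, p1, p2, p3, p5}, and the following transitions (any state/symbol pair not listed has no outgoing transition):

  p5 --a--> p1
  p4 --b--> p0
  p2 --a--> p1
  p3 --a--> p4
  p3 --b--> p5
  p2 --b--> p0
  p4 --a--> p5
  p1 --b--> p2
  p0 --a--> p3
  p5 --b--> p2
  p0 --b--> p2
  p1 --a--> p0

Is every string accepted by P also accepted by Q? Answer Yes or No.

Exploring the product automaton P × Q from the start pair (A, p0), following both machines on each input symbol, reaches 13 state pairs: (A, p0), (A, p3), (B, p2), (A, p4), (B, p5), (E, p1), (E, p0), (A, p5), (B, p0), (E, p2), (A, p1), (E, p3), (E, p5).
P accepts in {C, E} and Q accepts in {p0, p1, p2, p3, p5}. The reachable pairs whose P-component is accepting are (E, p1), (E, p0), (E, p2), (E, p3), (E, p5); in each of them the Q-component is accepting too, so the product for L(P) \ L(Q) (P-component accepting, Q-component rejecting) has no reachable accepting pair and the difference is empty.
Hence every string in L(P) is also in L(Q).

Yes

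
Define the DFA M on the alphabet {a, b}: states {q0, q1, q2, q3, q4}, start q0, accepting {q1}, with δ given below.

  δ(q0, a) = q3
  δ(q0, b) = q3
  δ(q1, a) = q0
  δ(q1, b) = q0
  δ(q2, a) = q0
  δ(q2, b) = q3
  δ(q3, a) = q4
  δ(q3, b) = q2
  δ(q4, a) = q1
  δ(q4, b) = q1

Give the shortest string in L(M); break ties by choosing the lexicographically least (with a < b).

aaa

A breadth-first search from q0 reaches an accepting state first via the path q0 → q3 → q4 → q1 on input aaa.
No string of length < 3 is accepted (BFS exhausts all shorter strings without reaching an accepting state), and aaa is the lexicographically least accepting string of length 3.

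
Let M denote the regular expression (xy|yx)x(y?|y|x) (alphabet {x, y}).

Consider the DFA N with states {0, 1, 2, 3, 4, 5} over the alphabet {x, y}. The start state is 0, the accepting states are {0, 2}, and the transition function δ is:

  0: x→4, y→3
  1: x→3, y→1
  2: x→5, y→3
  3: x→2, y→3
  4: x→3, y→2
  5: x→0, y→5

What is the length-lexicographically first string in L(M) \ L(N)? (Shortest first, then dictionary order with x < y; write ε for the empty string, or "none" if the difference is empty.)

xyx

The string xyx is accepted by M but not by N.
No shorter string lies in the difference, and xyx is the lexicographically first length-3 string in L(M) \ L(N).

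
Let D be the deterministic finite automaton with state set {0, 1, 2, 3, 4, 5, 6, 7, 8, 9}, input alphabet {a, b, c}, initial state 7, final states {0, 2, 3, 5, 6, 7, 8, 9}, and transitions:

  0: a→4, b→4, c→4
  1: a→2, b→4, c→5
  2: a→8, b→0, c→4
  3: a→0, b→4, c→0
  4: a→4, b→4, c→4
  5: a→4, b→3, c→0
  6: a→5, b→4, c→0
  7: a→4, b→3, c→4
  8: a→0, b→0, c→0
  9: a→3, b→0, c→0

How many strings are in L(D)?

The useful subgraph on states {0, 3, 7} is acyclic, so L(D) is finite; the longest accepting path visits 3 useful states, giving maximum string length 2.
Counting accepting paths from 7 by length: 1 of length 0, 1 of length 1, 2 of length 2. Total 4.

4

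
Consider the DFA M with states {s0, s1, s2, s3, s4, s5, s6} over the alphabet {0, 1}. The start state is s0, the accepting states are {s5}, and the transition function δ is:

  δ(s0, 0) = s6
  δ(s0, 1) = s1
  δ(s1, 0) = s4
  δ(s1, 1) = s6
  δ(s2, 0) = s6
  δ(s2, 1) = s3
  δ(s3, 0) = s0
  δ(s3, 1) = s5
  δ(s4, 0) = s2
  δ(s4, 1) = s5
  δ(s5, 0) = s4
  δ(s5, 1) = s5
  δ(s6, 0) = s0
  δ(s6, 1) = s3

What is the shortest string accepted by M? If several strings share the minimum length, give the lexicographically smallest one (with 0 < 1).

011

A breadth-first search from s0 reaches an accepting state first via the path s0 → s6 → s3 → s5 on input 011.
No string of length < 3 is accepted (BFS exhausts all shorter strings without reaching an accepting state), and 011 is the lexicographically least accepting string of length 3.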